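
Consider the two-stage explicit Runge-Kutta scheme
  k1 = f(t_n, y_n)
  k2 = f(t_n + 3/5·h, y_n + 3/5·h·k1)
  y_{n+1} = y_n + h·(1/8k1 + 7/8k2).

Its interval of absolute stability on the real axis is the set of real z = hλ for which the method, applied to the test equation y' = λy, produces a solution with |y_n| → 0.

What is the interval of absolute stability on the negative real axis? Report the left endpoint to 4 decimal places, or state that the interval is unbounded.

Test eqn y'=λy, z=hλ:
  k1=λy_n ⇒ h·k1=z·y_n;  k2=λ(1+3/5z)y_n ⇒ h·k2=z(1+3/5z)y_n
  y_{n+1}/y_n = 1 + 1/8z + 7/8z(1+3/5z) = 1 + z + 21/40z²
  so R(z) = 1 + z + 21/40z².

Need |R(x)|<1, x<0.
x=-0.32: |R|=0.7338
R=1: x+21/40x²=0 ⇒ x=−40/21=-1.9048; min R=1−1/(4·21/40)=0.5238>−1
Confirm numerically:
  x=-1.744: |R|=0.85281 <1
  x=-1.617: |R|=0.75571 <1
  x=-0.927: |R|=0.52415 <1
  x=-0.859: |R|=0.52839 <1
  x=-2.325: |R|=1.51295 >1
  x=-2.213: |R|=1.35812 >1
  x=-2.140: |R|=1.26429 >1
Stable set (-1.9048, 0).

z∈(-1.9048,0).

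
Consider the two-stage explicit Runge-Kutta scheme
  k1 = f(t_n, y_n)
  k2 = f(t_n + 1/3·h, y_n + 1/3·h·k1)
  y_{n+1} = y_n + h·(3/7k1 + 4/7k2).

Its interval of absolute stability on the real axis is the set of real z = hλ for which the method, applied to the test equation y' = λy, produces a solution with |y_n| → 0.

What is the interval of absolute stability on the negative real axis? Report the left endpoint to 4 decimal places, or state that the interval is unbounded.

Test eqn y'=λy, z=hλ:
  k1=λy_n ⇒ h·k1=z·y_n;  k2=λ(1+1/3z)y_n ⇒ h·k2=z(1+1/3z)y_n
  y_{n+1}/y_n = 1 + 3/7z + 4/7z(1+1/3z) = 1 + z + 4/21z²
  so R(z) = 1 + z + 4/21z².

Find x<0 with |R(x)|<1.
x=-1.26: |R|=0.0424
R=1: x+4/21x²=0 ⇒ x=−21/4=-5.2500; min R=1−1/(4·4/21)=-0.3125>−1
Confirm numerically:
  x=-4.619: |R|=0.44484 <1
  x=-4.241: |R|=0.18492 <1
  x=-3.845: |R|=0.02900 <1
  x=-5.813: |R|=1.62338 >1
  x=-5.473: |R|=1.23247 >1
  x=-5.442: |R|=1.19902 >1
So |R|<1 on (-5.2500, 0).

(-5.2500, 0).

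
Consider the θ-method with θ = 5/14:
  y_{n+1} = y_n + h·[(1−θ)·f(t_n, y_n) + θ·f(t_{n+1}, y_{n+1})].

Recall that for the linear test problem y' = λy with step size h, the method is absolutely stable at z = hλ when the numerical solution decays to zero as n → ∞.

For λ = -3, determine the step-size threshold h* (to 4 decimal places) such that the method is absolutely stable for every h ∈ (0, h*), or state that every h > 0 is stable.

(-7.0000,0); λ=-3 ⇒ h* = (7)/3 = 2.3333.

On y'=λy, z=hλ:
  y_{n+1} = y_n + z·[9/14·y_n + 5/14·y_{n+1}] ⇒ (1 − 5/14z)y_{n+1} = (1 + 9/14z)y_n
  so R(z) = (1 + 9/14z)/(1 − 5/14z).

Find x<0 with |R(x)|<1.
x=-0.51: |R|=0.5686
R=−1: 1+9/14x = −1+5/14x ⇒ -2/7x=2 ⇒ x=2/(-2/7)=-7.0000
Confirm numerically:
  x=-6.528: |R|=0.95952 <1
  x=-6.367: |R|=0.94476 <1
  x=-3.695: |R|=0.59292 <1
  x=-2.849: |R|=0.41214 <1
  x=-7.430: |R|=1.03363 >1
  x=-7.285: |R|=1.02261 >1
  x=-7.110: |R|=1.00888 >1
Interval (-7.0000, 0).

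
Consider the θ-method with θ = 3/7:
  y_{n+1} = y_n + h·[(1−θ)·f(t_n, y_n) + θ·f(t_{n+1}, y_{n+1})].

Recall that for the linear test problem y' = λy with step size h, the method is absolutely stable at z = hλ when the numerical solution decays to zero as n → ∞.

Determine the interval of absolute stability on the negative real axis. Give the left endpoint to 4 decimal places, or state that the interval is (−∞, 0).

On y'=λy, z=hλ:
  y_{n+1} = y_n + z·[4/7·y_n + 3/7·y_{n+1}] ⇒ (1 − 3/7z)y_{n+1} = (1 + 4/7z)y_n
  ⇒ R(z) = (1 + 4/7z)/(1 − 3/7z).

Boundary: |R(x)|=1, x<0.
x=-0.99: |R|=0.3049
R=−1: 1+4/7x = −1+3/7x ⇒ -1/7x=2 ⇒ x=2/(-1/7)=-14.0000
Confirm numerically:
  x=-13.814: |R|=0.99616 <1
  x=-13.528: |R|=0.99008 <1
  x=-13.120: |R|=0.98102 <1
  x=-8.278: |R|=0.82026 <1
  x=-14.450: |R|=1.00894 >1
  x=-14.199: |R|=1.00401 >1
So |R|<1 on (-14.0000, 0).

(-14.0000, 0).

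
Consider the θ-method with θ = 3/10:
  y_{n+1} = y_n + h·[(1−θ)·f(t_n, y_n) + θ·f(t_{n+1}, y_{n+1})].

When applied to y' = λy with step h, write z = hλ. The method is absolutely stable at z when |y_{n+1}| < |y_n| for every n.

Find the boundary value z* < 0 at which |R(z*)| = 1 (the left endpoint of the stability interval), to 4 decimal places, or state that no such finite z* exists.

z* = -5.0000.

With y'=λy (z=hλ):
  y_{n+1} = y_n + z·[7/10·y_n + 3/10·y_{n+1}] ⇒ (1 − 3/10z)y_{n+1} = (1 + 7/10z)y_n
  ⇒ R(z) = (1 + 7/10z)/(1 − 3/10z).

Need |R(x)|<1, x<0.
x=-1.66: |R|=0.1081
R=−1: 1+7/10x = −1+3/10x ⇒ -2/5x=2 ⇒ x=2/(-2/5)=-5.0000
Confirm numerically:
  x=-3.415: |R|=0.68684 <1
  x=-2.843: |R|=0.53435 <1
  x=-2.462: |R|=0.41608 <1
  x=-5.496: |R|=1.07490 >1
  x=-5.147: |R|=1.02311 >1
  x=-5.033: |R|=1.00526 >1
Stable set (-5.0000, 0).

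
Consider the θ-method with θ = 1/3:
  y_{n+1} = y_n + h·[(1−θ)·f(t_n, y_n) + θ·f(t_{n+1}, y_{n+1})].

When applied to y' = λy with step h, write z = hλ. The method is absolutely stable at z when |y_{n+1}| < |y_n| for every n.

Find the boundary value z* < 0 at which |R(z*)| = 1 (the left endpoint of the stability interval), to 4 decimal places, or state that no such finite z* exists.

left endpoint -6.0000.

Set f=λy, z=hλ:
  y_{n+1} = y_n + z·[2/3·y_n + 1/3·y_{n+1}] ⇒ (1 − 1/3z)y_{n+1} = (1 + 2/3z)y_n
  so R(z) = (1 + 2/3z)/(1 − 1/3z).

Find x<0 with |R(x)|<1.
x=-0.7: |R|=0.4324
R=−1: 1+2/3x = −1+1/3x ⇒ -1/3x=2 ⇒ x=2/(-1/3)=-6.0000
Confirm numerically:
  x=-5.519: |R|=0.94354 <1
  x=-3.027: |R|=0.50672 <1
  x=-2.971: |R|=0.49271 <1
  x=-2.660: |R|=0.40989 <1
  x=-6.500: |R|=1.05263 >1
  x=-6.399: |R|=1.04245 >1
Interval (-6.0000, 0).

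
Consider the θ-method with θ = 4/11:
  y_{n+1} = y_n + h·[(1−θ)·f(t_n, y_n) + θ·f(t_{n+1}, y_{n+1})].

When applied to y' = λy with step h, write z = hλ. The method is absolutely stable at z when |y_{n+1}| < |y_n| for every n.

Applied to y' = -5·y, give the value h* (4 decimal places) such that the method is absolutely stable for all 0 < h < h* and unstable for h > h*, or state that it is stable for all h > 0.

Set f=λy, z=hλ:
  y_{n+1} = y_n + z·[7/11·y_n + 4/11·y_{n+1}] ⇒ (1 − 4/11z)y_{n+1} = (1 + 7/11z)y_n
  so R(z) = (1 + 7/11z)/(1 − 4/11z).

Need |R(x)|<1, x<0.
x=-0.48: |R|=0.5913
R=−1: 1+7/11x = −1+4/11x ⇒ -3/11x=2 ⇒ x=2/(-3/11)=-7.3333
Confirm numerically:
  x=-5.759: |R|=0.86124 <1
  x=-4.476: |R|=0.70343 <1
  x=-3.197: |R|=0.47835 <1
  x=-7.883: |R|=1.03877 >1
  x=-7.650: |R|=1.02284 >1
  x=-7.458: |R|=1.00916 >1
So |R|<1 on (-7.3333, 0).

(-7.3333,0); λ=-5 ⇒ h* = (22/3)/5 = 1.4667.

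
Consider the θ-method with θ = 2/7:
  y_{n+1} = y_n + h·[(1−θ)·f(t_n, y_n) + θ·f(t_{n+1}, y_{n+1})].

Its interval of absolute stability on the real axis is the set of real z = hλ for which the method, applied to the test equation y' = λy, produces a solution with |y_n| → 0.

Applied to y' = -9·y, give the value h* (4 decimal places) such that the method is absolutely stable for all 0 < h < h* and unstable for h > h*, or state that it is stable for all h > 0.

(-4.6667,0); λ=-9 ⇒ h* = (14/3)/9 = 0.5185.

Set f=λy, z=hλ:
  y_{n+1} = y_n + z·[5/7·y_n + 2/7·y_{n+1}] ⇒ (1 − 2/7z)y_{n+1} = (1 + 5/7z)y_n
  ⇒ R(z) = (1 + 5/7z)/(1 − 2/7z).

Solve |R(x)|<1 on ℝ⁻.
x=-0.97: |R|=0.2405
R=−1: 1+5/7x = −1+2/7x ⇒ -3/7x=2 ⇒ x=2/(-3/7)=-4.6667
Confirm numerically:
  x=-3.955: |R|=0.85681 <1
  x=-3.522: |R|=0.75548 <1
  x=-2.780: |R|=0.54936 <1
  x=-2.376: |R|=0.41525 <1
  x=-5.220: |R|=1.09518 >1
  x=-5.213: |R|=1.09405 >1
  x=-5.009: |R|=1.06035 >1
Stable set (-4.6667, 0).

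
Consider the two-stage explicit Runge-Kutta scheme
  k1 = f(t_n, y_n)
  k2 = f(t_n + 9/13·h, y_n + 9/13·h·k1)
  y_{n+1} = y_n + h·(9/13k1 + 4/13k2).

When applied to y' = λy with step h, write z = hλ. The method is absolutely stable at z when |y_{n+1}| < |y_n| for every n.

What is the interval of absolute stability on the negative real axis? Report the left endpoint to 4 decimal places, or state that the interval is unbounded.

On y'=λy, z=hλ:
  k1=λy_n ⇒ h·k1=z·y_n;  k2=λ(1+9/13z)y_n ⇒ h·k2=z(1+9/13z)y_n
  y_{n+1}/y_n = 1 + 9/13z + 4/13z(1+9/13z) = 1 + z + 36/169z²
  so R(z) = 1 + z + 36/169z².

Boundary: |R(x)|=1, x<0.
x=-1.18: |R|=0.1166
R=1: x+36/169x²=0 ⇒ x=−169/36=-4.6944; min R=1−1/(4·36/169)=-0.1736>−1
Confirm numerically:
  x=-3.702: |R|=0.21737 <1
  x=-3.635: |R|=0.17965 <1
  x=-2.905: |R|=0.10734 <1
  x=-1.958: |R|=0.14134 <1
  x=-4.973: |R|=1.29508 >1
  x=-4.856: |R|=1.16712 >1
Interval (-4.6944, 0).

(-4.6944, 0).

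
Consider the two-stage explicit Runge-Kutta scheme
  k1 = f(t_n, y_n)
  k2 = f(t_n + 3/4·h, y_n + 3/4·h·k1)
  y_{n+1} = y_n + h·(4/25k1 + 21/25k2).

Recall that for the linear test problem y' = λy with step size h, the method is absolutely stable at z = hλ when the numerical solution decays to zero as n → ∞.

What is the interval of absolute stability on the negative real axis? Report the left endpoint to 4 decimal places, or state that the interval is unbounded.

(-1.5873, 0).

On y'=λy, z=hλ:
  k1=λy_n ⇒ h·k1=z·y_n;  k2=λ(1+3/4z)y_n ⇒ h·k2=z(1+3/4z)y_n
  y_{n+1}/y_n = 1 + 4/25z + 21/25z(1+3/4z) = 1 + z + 63/100z²
  Hence R(z) = 1 + z + 63/100z².

Need |R(x)|<1, x<0.
x=-1.46: |R|=0.8829
R=1: x+63/100x²=0 ⇒ x=−100/63=-1.5873; min R=1−1/(4·63/100)=0.6032>−1
Confirm numerically:
  x=-1.542: |R|=0.95599 <1
  x=-0.806: |R|=0.60327 <1
  x=-0.802: |R|=0.60322 <1
  x=-2.162: |R|=1.78277 >1
  x=-1.838: |R|=1.29029 >1
Stable set (-1.5873, 0).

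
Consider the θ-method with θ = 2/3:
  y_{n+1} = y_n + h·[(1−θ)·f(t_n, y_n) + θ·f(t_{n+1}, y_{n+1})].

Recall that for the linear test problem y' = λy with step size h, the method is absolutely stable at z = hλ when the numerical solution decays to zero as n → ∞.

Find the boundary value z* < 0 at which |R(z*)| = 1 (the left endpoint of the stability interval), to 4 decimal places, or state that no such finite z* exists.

interval (−∞, 0).

On y'=λy, z=hλ:
  y_{n+1} = y_n + z·[1/3·y_n + 2/3·y_{n+1}] ⇒ (1 − 2/3z)y_{n+1} = (1 + 1/3z)y_n
  so R(z) = (1 + 1/3z)/(1 − 2/3z).

Find x<0 with |R(x)|<1.
x=-1.64: |R|=0.2166
x=-2: |R|=0.1429
x=-10: |R|=0.3043
x=-100: |R|=0.4778
θ=2/3≥1/2 ⇒ |1+1/3x|<|1−2/3x| ∀x<0 ⇒ interval (−∞,0).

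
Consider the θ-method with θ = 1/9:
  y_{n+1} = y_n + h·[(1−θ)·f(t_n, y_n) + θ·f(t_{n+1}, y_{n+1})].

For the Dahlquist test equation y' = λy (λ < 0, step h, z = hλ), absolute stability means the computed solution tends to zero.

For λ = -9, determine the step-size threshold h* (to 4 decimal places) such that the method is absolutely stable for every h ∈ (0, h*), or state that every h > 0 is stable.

(-2.5714,0); λ=-9 ⇒ h* = (18/7)/9 = 0.2857.

With y'=λy (z=hλ):
  y_{n+1} = y_n + z·[8/9·y_n + 1/9·y_{n+1}] ⇒ (1 − 1/9z)y_{n+1} = (1 + 8/9z)y_n
  R(z) = (1 + 8/9z)/(1 − 1/9z).

Need |R(x)|<1, x<0.
x=-1.72: |R|=0.4440
R=−1: 1+8/9x = −1+1/9x ⇒ -7/9x=2 ⇒ x=2/(-7/9)=-2.5714
Confirm numerically:
  x=-1.860: |R|=0.54144 <1
  x=-1.717: |R|=0.44191 <1
  x=-1.639: |R|=0.38650 <1
  x=-1.501: |R|=0.28645 <1
  x=-3.032: |R|=1.26795 >1
  x=-2.864: |R|=1.17262 >1
Stable set (-2.5714, 0).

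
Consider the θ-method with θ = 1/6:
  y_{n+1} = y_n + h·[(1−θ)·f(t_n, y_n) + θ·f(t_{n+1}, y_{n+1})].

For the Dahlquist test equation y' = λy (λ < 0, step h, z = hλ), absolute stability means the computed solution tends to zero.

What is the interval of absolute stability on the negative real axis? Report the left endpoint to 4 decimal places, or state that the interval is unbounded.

Test eqn y'=λy, z=hλ:
  y_{n+1} = y_n + z·[5/6·y_n + 1/6·y_{n+1}] ⇒ (1 − 1/6z)y_{n+1} = (1 + 5/6z)y_n
  so R(z) = (1 + 5/6z)/(1 − 1/6z).

Need |R(x)|<1, x<0.
x=-1.16: |R|=0.0279
R=−1: 1+5/6x = −1+1/6x ⇒ -2/3x=2 ⇒ x=2/(-2/3)=-3.0000
Confirm numerically:
  x=-2.370: |R|=0.69892 <1
  x=-2.076: |R|=0.54235 <1
  x=-1.473: |R|=0.18266 <1
  x=-3.431: |R|=1.18280 >1
  x=-3.320: |R|=1.13734 >1
So |R|<1 on (-3.0000, 0).

z∈(-3.0000,0).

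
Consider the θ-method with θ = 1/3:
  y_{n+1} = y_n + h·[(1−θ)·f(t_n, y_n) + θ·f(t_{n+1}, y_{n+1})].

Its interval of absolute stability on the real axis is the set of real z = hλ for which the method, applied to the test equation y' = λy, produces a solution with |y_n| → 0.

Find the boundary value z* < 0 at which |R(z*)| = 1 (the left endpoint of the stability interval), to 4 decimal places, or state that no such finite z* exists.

left endpoint -6.0000.

On y'=λy, z=hλ:
  y_{n+1} = y_n + z·[2/3·y_n + 1/3·y_{n+1}] ⇒ (1 − 1/3z)y_{n+1} = (1 + 2/3z)y_n
  so R(z) = (1 + 2/3z)/(1 − 1/3z).

Find x<0 with |R(x)|<1.
x=-1.09: |R|=0.2005
R=−1: 1+2/3x = −1+1/3x ⇒ -1/3x=2 ⇒ x=2/(-1/3)=-6.0000
Confirm numerically:
  x=-5.651: |R|=0.95966 <1
  x=-4.659: |R|=0.82491 <1
  x=-3.997: |R|=0.71373 <1
  x=-2.860: |R|=0.46416 <1
  x=-6.325: |R|=1.03485 >1
  x=-6.174: |R|=1.01897 >1
Stable set (-6.0000, 0).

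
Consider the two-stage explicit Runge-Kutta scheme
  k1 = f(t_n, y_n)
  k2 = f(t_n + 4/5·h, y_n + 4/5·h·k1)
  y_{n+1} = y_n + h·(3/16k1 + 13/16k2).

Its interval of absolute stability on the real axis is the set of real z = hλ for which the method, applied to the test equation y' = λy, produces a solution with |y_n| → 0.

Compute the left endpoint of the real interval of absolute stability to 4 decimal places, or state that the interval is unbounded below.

left endpoint -1.5385.

Test eqn y'=λy, z=hλ:
  k1=λy_n ⇒ h·k1=z·y_n;  k2=λ(1+4/5z)y_n ⇒ h·k2=z(1+4/5z)y_n
  y_{n+1}/y_n = 1 + 3/16z + 13/16z(1+4/5z) = 1 + z + 13/20z²
  ⇒ R(z) = 1 + z + 13/20z².

Need |R(x)|<1, x<0.
x=-1.58: |R|=1.0427
R=1: x+13/20x²=0 ⇒ x=−20/13=-1.5385; min R=1−1/(4·13/20)=0.6154>−1
Confirm numerically:
  x=-1.500: |R|=0.96250 <1
  x=-1.313: |R|=0.80758 <1
  x=-1.205: |R|=0.73882 <1
  x=-1.152: |R|=0.71062 <1
  x=-1.944: |R|=1.51244 >1
  x=-1.826: |R|=1.34128 >1
  x=-1.639: |R|=1.10711 >1
Interval (-1.5385, 0).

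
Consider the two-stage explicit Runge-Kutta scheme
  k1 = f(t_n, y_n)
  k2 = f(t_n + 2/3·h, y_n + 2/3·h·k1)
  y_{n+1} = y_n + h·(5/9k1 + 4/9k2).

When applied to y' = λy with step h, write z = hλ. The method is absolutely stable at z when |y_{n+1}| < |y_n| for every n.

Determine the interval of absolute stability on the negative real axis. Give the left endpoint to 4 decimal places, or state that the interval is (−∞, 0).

Set f=λy, z=hλ:
  k1=λy_n ⇒ h·k1=z·y_n;  k2=λ(1+2/3z)y_n ⇒ h·k2=z(1+2/3z)y_n
  y_{n+1}/y_n = 1 + 5/9z + 4/9z(1+2/3z) = 1 + z + 8/27z²
  Hence R(z) = 1 + z + 8/27z².

Find x<0 with |R(x)|<1.
x=-0.85: |R|=0.3641
R=1: x+8/27x²=0 ⇒ x=−27/8=-3.3750; min R=1−1/(4·8/27)=0.1562>−1
Confirm numerically:
  x=-2.446: |R|=0.32672 <1
  x=-1.985: |R|=0.18247 <1
  x=-1.811: |R|=0.16077 <1
  x=-3.699: |R|=1.35510 >1
  x=-3.647: |R|=1.29392 >1
So |R|<1 on (-3.3750, 0).

z∈(-3.3750,0).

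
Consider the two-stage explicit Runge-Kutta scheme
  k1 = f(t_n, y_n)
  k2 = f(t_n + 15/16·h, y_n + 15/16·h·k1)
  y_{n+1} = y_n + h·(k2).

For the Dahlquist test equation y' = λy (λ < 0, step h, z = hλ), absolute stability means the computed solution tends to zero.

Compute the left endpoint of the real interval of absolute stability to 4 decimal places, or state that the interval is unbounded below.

z* = -1.0667.

Test eqn y'=λy, z=hλ:
  k1=λy_n ⇒ h·k1=z·y_n;  k2=λ(1+15/16z)y_n ⇒ h·k2=z(1+15/16z)y_n
  y_{n+1}/y_n = 1 + z(1+15/16z) = 1 + z + 15/16z²
  R(z) = 1 + z + 15/16z².

Boundary: |R(x)|=1, x<0.
x=-1.5: |R|=1.6094
R=1: x+15/16x²=0 ⇒ x=−16/15=-1.0667; min R=1−1/(4·15/16)=0.7333>−1
Confirm numerically:
  x=-0.803: |R|=0.80151 <1
  x=-0.736: |R|=0.77184 <1
  x=-0.658: |R|=0.74790 <1
  x=-1.322: |R|=1.31645 >1
  x=-1.312: |R|=1.30176 >1
  x=-1.172: |R|=1.11573 >1
Stable set (-1.0667, 0).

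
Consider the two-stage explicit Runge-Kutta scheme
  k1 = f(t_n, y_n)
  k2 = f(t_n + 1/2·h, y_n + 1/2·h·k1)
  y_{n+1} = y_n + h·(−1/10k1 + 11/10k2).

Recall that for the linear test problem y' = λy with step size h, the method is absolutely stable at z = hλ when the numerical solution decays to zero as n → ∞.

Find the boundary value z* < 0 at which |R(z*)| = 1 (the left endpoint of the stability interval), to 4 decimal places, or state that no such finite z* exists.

left endpoint -1.8182.

On y'=λy, z=hλ:
  k1=λy_n ⇒ h·k1=z·y_n;  k2=λ(1+1/2z)y_n ⇒ h·k2=z(1+1/2z)y_n
  y_{n+1}/y_n = 1 − 1/10z + 11/10z(1+1/2z) = 1 + z + 11/20z²
  ⇒ R(z) = 1 + z + 11/20z².

Need |R(x)|<1, x<0.
x=-1.53: |R|=0.7575
R=1: x+11/20x²=0 ⇒ x=−20/11=-1.8182; min R=1−1/(4·11/20)=0.5455>−1
Confirm numerically:
  x=-1.571: |R|=0.78642 <1
  x=-1.553: |R|=0.77349 <1
  x=-1.168: |R|=0.58232 <1
  x=-0.966: |R|=0.54724 <1
  x=-2.234: |R|=1.51092 >1
  x=-2.225: |R|=1.49784 >1
  x=-2.071: |R|=1.28797 >1
Interval (-1.8182, 0).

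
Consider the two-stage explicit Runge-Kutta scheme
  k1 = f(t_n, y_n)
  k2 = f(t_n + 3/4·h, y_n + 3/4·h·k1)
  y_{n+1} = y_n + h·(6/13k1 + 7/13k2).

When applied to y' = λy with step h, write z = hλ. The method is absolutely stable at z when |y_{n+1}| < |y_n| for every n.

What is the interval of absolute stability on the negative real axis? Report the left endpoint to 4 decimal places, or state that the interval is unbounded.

On y'=λy, z=hλ:
  k1=λy_n ⇒ h·k1=z·y_n;  k2=λ(1+3/4z)y_n ⇒ h·k2=z(1+3/4z)y_n
  y_{n+1}/y_n = 1 + 6/13z + 7/13z(1+3/4z) = 1 + z + 21/52z²
  ⇒ R(z) = 1 + z + 21/52z².

Find x<0 with |R(x)|<1.
x=-1.19: |R|=0.3819
R=1: x+21/52x²=0 ⇒ x=−52/21=-2.4762; min R=1−1/(4·21/52)=0.3810>−1
Confirm numerically:
  x=-2.186: |R|=0.74382 <1
  x=-1.673: |R|=0.45734 <1
  x=-1.575: |R|=0.42679 <1
  x=-2.900: |R|=1.49635 >1
  x=-2.813: |R|=1.38262 >1
Stable set (-2.4762, 0).

z∈(-2.4762,0).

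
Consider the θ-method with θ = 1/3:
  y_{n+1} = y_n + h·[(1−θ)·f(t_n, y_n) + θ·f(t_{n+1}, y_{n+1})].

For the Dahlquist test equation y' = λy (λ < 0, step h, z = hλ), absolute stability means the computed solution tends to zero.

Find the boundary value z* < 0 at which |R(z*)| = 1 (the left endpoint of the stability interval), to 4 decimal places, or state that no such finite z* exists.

left endpoint -6.0000.

Test eqn y'=λy, z=hλ:
  y_{n+1} = y_n + z·[2/3·y_n + 1/3·y_{n+1}] ⇒ (1 − 1/3z)y_{n+1} = (1 + 2/3z)y_n
  so R(z) = (1 + 2/3z)/(1 − 1/3z).

Find x<0 with |R(x)|<1.
x=-0.74: |R|=0.4064
R=−1: 1+2/3x = −1+1/3x ⇒ -1/3x=2 ⇒ x=2/(-1/3)=-6.0000
Confirm numerically:
  x=-5.186: |R|=0.90056 <1
  x=-5.164: |R|=0.89760 <1
  x=-2.732: |R|=0.42987 <1
  x=-6.074: |R|=1.00816 >1
  x=-6.023: |R|=1.00255 >1
Interval (-6.0000, 0).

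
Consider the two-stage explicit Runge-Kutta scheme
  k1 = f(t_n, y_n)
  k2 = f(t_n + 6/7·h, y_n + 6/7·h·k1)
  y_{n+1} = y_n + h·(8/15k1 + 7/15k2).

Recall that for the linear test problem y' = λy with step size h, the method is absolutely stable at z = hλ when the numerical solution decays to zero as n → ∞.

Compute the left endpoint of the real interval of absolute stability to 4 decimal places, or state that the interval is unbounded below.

On y'=λy, z=hλ:
  k1=λy_n ⇒ h·k1=z·y_n;  k2=λ(1+6/7z)y_n ⇒ h·k2=z(1+6/7z)y_n
  y_{n+1}/y_n = 1 + 8/15z + 7/15z(1+6/7z) = 1 + z + 2/5z²
  Hence R(z) = 1 + z + 2/5z².

Solve |R(x)|<1 on ℝ⁻.
x=-0.95: |R|=0.4110
R=1: x+2/5x²=0 ⇒ x=−5/2=-2.5000; min R=1−1/(4·2/5)=0.3750>−1
Confirm numerically:
  x=-2.226: |R|=0.75603 <1
  x=-1.813: |R|=0.50179 <1
  x=-1.586: |R|=0.42016 <1
  x=-2.935: |R|=1.51069 >1
  x=-2.904: |R|=1.46929 >1
So |R|<1 on (-2.5000, 0).

z* = -2.5000.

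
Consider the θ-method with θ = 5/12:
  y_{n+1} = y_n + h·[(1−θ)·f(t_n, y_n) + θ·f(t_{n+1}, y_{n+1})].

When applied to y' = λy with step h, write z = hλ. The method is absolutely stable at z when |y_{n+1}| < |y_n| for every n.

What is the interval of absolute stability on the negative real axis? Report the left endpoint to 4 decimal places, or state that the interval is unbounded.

z∈(-12.0000,0).

Test eqn y'=λy, z=hλ:
  y_{n+1} = y_n + z·[7/12·y_n + 5/12·y_{n+1}] ⇒ (1 − 5/12z)y_{n+1} = (1 + 7/12z)y_n
  Hence R(z) = (1 + 7/12z)/(1 − 5/12z).

Find x<0 with |R(x)|<1.
x=-0.39: |R|=0.6645
R=−1: 1+7/12x = −1+5/12x ⇒ -1/6x=2 ⇒ x=2/(-1/6)=-12.0000
Confirm numerically:
  x=-11.798: |R|=0.99431 <1
  x=-9.238: |R|=0.90507 <1
  x=-8.209: |R|=0.85706 <1
  x=-6.652: |R|=0.76368 <1
  x=-12.481: |R|=1.01293 >1
  x=-12.249: |R|=1.00680 >1
Stable set (-12.0000, 0).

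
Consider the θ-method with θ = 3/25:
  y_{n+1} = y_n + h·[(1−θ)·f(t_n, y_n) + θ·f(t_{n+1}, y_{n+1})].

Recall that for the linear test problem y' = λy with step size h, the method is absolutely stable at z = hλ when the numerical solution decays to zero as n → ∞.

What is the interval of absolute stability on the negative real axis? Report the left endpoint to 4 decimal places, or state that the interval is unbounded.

Set f=λy, z=hλ:
  y_{n+1} = y_n + z·[22/25·y_n + 3/25·y_{n+1}] ⇒ (1 − 3/25z)y_{n+1} = (1 + 22/25z)y_n
  ⇒ R(z) = (1 + 22/25z)/(1 − 3/25z).

Need |R(x)|<1, x<0.
x=-0.53: |R|=0.5017
R=−1: 1+22/25x = −1+3/25x ⇒ -19/25x=2 ⇒ x=2/(-19/25)=-2.6316
Confirm numerically:
  x=-2.402: |R|=0.86456 <1
  x=-1.852: |R|=0.51525 <1
  x=-1.568: |R|=0.31969 <1
  x=-1.537: |R|=0.29766 <1
  x=-3.090: |R|=1.25416 >1
  x=-2.703: |R|=1.04099 >1
Interval (-2.6316, 0).

(-2.6316, 0).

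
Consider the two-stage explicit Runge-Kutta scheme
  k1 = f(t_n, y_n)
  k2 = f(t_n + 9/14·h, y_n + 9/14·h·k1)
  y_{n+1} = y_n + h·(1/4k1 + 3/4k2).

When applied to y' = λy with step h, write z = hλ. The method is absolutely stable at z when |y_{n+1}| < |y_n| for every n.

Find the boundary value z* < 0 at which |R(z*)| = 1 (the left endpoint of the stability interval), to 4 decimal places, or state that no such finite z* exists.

Set f=λy, z=hλ:
  k1=λy_n ⇒ h·k1=z·y_n;  k2=λ(1+9/14z)y_n ⇒ h·k2=z(1+9/14z)y_n
  y_{n+1}/y_n = 1 + 1/4z + 3/4z(1+9/14z) = 1 + z + 27/56z²
  so R(z) = 1 + z + 27/56z².

Boundary: |R(x)|=1, x<0.
x=-1.64: |R|=0.6568
R=1: x+27/56x²=0 ⇒ x=−56/27=-2.0741; min R=1−1/(4·27/56)=0.4815>−1
Confirm numerically:
  x=-1.640: |R|=0.65677 <1
  x=-1.633: |R|=0.65273 <1
  x=-1.344: |R|=0.52691 <1
  x=-0.963: |R|=0.48412 <1
  x=-2.308: |R|=1.26031 >1
  x=-2.210: |R|=1.14483 >1
So |R|<1 on (-2.0741, 0).

z* = -2.0741.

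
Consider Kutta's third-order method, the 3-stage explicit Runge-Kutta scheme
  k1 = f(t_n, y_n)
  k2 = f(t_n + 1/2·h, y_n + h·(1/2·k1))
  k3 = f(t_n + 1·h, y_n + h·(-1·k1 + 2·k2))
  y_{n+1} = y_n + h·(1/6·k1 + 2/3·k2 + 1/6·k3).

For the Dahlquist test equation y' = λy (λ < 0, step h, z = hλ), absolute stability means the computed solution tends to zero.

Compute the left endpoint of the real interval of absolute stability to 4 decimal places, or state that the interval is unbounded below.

z* = -2.5127.

Set f=λy, z=hλ:
  order 3, 3-stage ⇒ R(z)=1+z+z^2/2+z^3/6
  (e.g. R(-1.53)=0.04352, |R|=0.04352)

Find x<0 with |R(x)|<1.
x=-1.53: |R|=0.0435
|R(-2.37)|=0.7802 |R(-0.98)|=0.3433 |R(-0.83)|=0.4192
Bisect:
  x_lo=-3.0311 |R|=2.0787  x_hi=-0.3424 |R|=0.7096
  mid=-1.68673 |R|=0.06401 →hi
  mid=-2.35891 |R|=0.76436 →hi
  mid=-2.69500 |R|=1.32581 →lo
  mid=-2.52696 |R|=1.02352 →lo
  mid=-2.44294 |R|=0.88885 →hi
  mid=-2.48495 |R|=0.95488 →hi
  mid=-2.50595 |R|=0.98887 →hi
  mid=-2.51646 |R|=1.00611 →lo
  mid=-2.51120 |R|=0.99747 →hi
  mid=-2.51383 |R|=1.00179 →lo
  ...
  [-2.51285,-2.51268] ⇒ x*=-2.5127
Stable set (-2.5127, 0).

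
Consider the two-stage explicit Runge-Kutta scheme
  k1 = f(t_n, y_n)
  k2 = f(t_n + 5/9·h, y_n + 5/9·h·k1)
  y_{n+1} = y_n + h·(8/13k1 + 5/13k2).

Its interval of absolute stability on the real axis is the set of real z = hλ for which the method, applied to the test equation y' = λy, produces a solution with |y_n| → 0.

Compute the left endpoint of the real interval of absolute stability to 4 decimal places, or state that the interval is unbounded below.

Test eqn y'=λy, z=hλ:
  k1=λy_n ⇒ h·k1=z·y_n;  k2=λ(1+5/9z)y_n ⇒ h·k2=z(1+5/9z)y_n
  y_{n+1}/y_n = 1 + 8/13z + 5/13z(1+5/9z) = 1 + z + 25/117z²
  so R(z) = 1 + z + 25/117z².

Boundary: |R(x)|=1, x<0.
x=-0.38: |R|=0.6509
R=1: x+25/117x²=0 ⇒ x=−117/25=-4.6800; min R=1−1/(4·25/117)=-0.1700>−1
Confirm numerically:
  x=-3.611: |R|=0.17518 <1
  x=-2.628: |R|=0.15228 <1
  x=-2.445: |R|=0.16764 <1
  x=-2.072: |R|=0.15465 <1
  x=-5.121: |R|=1.48256 >1
  x=-5.071: |R|=1.42367 >1
  x=-4.738: |R|=1.05872 >1
So |R|<1 on (-4.6800, 0).

z* = -4.6800.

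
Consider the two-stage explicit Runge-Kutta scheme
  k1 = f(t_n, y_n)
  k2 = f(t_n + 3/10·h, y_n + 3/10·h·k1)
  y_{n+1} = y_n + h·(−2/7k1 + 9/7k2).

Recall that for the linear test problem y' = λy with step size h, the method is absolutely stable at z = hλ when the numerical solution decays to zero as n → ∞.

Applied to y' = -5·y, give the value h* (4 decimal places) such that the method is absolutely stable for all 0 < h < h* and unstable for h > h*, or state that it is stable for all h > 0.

(-2.5926,0); λ=-5 ⇒ h* = (70/27)/5 = 0.5185.

Set f=λy, z=hλ:
  k1=λy_n ⇒ h·k1=z·y_n;  k2=λ(1+3/10z)y_n ⇒ h·k2=z(1+3/10z)y_n
  y_{n+1}/y_n = 1 − 2/7z + 9/7z(1+3/10z) = 1 + z + 27/70z²
  ⇒ R(z) = 1 + z + 27/70z².

Solve |R(x)|<1 on ℝ⁻.
x=-1.12: |R|=0.3638
R=1: x+27/70x²=0 ⇒ x=−70/27=-2.5926; min R=1−1/(4·27/70)=0.3519>−1
Confirm numerically:
  x=-2.328: |R|=0.76241 <1
  x=-1.818: |R|=0.45683 <1
  x=-1.596: |R|=0.38650 <1
  x=-1.414: |R|=0.35720 <1
  x=-3.107: |R|=1.61647 >1
  x=-2.872: |R|=1.30952 >1
  x=-2.749: |R|=1.16584 >1
Interval (-2.5926, 0).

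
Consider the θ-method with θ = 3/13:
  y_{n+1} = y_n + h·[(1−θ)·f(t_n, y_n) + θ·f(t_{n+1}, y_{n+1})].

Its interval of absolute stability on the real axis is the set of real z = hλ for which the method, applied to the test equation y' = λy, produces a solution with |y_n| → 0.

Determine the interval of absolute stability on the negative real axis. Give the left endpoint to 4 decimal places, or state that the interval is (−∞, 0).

On y'=λy, z=hλ:
  y_{n+1} = y_n + z·[10/13·y_n + 3/13·y_{n+1}] ⇒ (1 − 3/13z)y_{n+1} = (1 + 10/13z)y_n
  Hence R(z) = (1 + 10/13z)/(1 − 3/13z).

Find x<0 with |R(x)|<1.
x=-1.68: |R|=0.2106
R=−1: 1+10/13x = −1+3/13x ⇒ -7/13x=2 ⇒ x=2/(-7/13)=-3.7143
Confirm numerically:
  x=-3.557: |R|=0.95349 <1
  x=-3.334: |R|=0.88427 <1
  x=-1.674: |R|=0.20752 <1
  x=-4.272: |R|=1.15122 >1
  x=-3.860: |R|=1.04150 >1
  x=-3.786: |R|=1.02061 >1
Interval (-3.7143, 0).

(-3.7143, 0).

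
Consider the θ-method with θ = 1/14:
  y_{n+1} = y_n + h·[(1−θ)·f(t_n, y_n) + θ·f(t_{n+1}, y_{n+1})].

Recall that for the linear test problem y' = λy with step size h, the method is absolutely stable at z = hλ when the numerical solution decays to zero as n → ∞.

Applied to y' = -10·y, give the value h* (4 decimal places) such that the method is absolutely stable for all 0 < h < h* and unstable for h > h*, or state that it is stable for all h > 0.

(-2.3333,0); λ=-10 ⇒ h* = (7/3)/10 = 0.2333.

Test eqn y'=λy, z=hλ:
  y_{n+1} = y_n + z·[13/14·y_n + 1/14·y_{n+1}] ⇒ (1 − 1/14z)y_{n+1} = (1 + 13/14z)y_n
  R(z) = (1 + 13/14z)/(1 − 1/14z).

Need |R(x)|<1, x<0.
x=-0.76: |R|=0.2791
R=−1: 1+13/14x = −1+1/14x ⇒ -6/7x=2 ⇒ x=2/(-6/7)=-2.3333
Confirm numerically:
  x=-2.101: |R|=0.82684 <1
  x=-2.071: |R|=0.80412 <1
  x=-1.512: |R|=0.36462 <1
  x=-2.911: |R|=1.40991 >1
  x=-2.714: |R|=1.27330 >1
So |R|<1 on (-2.3333, 0).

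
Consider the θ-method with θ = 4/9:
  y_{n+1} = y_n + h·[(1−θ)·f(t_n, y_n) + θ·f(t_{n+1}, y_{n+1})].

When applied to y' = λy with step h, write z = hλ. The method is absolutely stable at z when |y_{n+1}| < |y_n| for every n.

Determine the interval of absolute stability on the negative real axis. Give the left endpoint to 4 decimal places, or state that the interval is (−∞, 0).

On y'=λy, z=hλ:
  y_{n+1} = y_n + z·[5/9·y_n + 4/9·y_{n+1}] ⇒ (1 − 4/9z)y_{n+1} = (1 + 5/9z)y_n
  Hence R(z) = (1 + 5/9z)/(1 − 4/9z).

Boundary: |R(x)|=1, x<0.
x=-0.38: |R|=0.6749
R=−1: 1+5/9x = −1+4/9x ⇒ -1/9x=2 ⇒ x=2/(-1/9)=-18.0000
Confirm numerically:
  x=-14.503: |R|=0.94782 <1
  x=-11.690: |R|=0.88684 <1
  x=-9.322: |R|=0.81252 <1
  x=-18.257: |R|=1.00313 >1
  x=-18.168: |R|=1.00206 >1
So |R|<1 on (-18.0000, 0).

(-18.0000, 0).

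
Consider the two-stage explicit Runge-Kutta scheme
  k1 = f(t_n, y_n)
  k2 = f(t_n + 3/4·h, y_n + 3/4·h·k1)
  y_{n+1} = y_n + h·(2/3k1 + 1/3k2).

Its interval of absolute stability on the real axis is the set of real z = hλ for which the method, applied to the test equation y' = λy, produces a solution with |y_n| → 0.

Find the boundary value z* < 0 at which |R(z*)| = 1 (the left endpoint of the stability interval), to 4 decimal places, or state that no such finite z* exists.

Set f=λy, z=hλ:
  k1=λy_n ⇒ h·k1=z·y_n;  k2=λ(1+3/4z)y_n ⇒ h·k2=z(1+3/4z)y_n
  y_{n+1}/y_n = 1 + 2/3z + 1/3z(1+3/4z) = 1 + z + 1/4z²
  Hence R(z) = 1 + z + 1/4z².

Solve |R(x)|<1 on ℝ⁻.
x=-1.03: |R|=0.2352
R=1: x+1/4x²=0 ⇒ x=−4=-4.0000; min R=1−1/(4·1/4)=0.0000>−1
Confirm numerically:
  x=-3.471: |R|=0.54096 <1
  x=-3.399: |R|=0.48930 <1
  x=-2.711: |R|=0.12638 <1
  x=-2.593: |R|=0.08791 <1
  x=-4.493: |R|=1.55376 >1
  x=-4.366: |R|=1.39949 >1
  x=-4.360: |R|=1.39240 >1
So |R|<1 on (-4.0000, 0).

left endpoint -4.0000.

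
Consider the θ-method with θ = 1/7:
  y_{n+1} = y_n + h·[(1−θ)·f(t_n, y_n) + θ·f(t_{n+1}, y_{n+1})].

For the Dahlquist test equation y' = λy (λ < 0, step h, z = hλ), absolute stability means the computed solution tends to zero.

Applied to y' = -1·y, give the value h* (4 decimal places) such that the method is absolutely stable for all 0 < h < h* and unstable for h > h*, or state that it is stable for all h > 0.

Test eqn y'=λy, z=hλ:
  y_{n+1} = y_n + z·[6/7·y_n + 1/7·y_{n+1}] ⇒ (1 − 1/7z)y_{n+1} = (1 + 6/7z)y_n
  so R(z) = (1 + 6/7z)/(1 − 1/7z).

Need |R(x)|<1, x<0.
x=-0.96: |R|=0.1558
R=−1: 1+6/7x = −1+1/7x ⇒ -5/7x=2 ⇒ x=2/(-5/7)=-2.8000
Confirm numerically:
  x=-2.054: |R|=0.58803 <1
  x=-1.486: |R|=0.22578 <1
  x=-1.402: |R|=0.16806 <1
  x=-3.217: |R|=1.20407 >1
  x=-3.150: |R|=1.17241 >1
  x=-2.850: |R|=1.02538 >1
So |R|<1 on (-2.8000, 0).

(-2.8000,0); λ=-1 ⇒ h* = (14/5)/1 = 2.8000.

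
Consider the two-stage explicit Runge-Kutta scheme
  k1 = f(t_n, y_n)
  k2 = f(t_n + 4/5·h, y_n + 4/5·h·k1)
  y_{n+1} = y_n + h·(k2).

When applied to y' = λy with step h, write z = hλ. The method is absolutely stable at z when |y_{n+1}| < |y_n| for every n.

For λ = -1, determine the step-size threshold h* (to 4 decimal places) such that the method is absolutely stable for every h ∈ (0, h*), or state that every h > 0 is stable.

With y'=λy (z=hλ):
  k1=λy_n ⇒ h·k1=z·y_n;  k2=λ(1+4/5z)y_n ⇒ h·k2=z(1+4/5z)y_n
  y_{n+1}/y_n = 1 + z(1+4/5z) = 1 + z + 4/5z²
  so R(z) = 1 + z + 4/5z².

Need |R(x)|<1, x<0.
x=-1.3: |R|=1.0520
R=1: x+4/5x²=0 ⇒ x=−5/4=-1.2500; min R=1−1/(4·4/5)=0.6875>−1
Confirm numerically:
  x=-0.908: |R|=0.75157 <1
  x=-0.603: |R|=0.68789 <1
  x=-0.546: |R|=0.69249 <1
  x=-1.398: |R|=1.16552 >1
  x=-1.270: |R|=1.02032 >1
So |R|<1 on (-1.2500, 0).

(-1.2500,0); λ=-1 ⇒ h* = (5/4)/1 = 1.2500.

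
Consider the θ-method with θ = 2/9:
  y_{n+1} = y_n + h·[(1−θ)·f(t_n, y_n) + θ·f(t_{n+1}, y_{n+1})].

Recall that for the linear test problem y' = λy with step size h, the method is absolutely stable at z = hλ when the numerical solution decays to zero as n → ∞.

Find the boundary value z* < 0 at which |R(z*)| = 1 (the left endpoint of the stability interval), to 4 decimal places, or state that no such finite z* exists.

z* = -3.6000.

Set f=λy, z=hλ:
  y_{n+1} = y_n + z·[7/9·y_n + 2/9·y_{n+1}] ⇒ (1 − 2/9z)y_{n+1} = (1 + 7/9z)y_n
  R(z) = (1 + 7/9z)/(1 − 2/9z).

Need |R(x)|<1, x<0.
x=-0.91: |R|=0.2431
R=−1: 1+7/9x = −1+2/9x ⇒ -5/9x=2 ⇒ x=2/(-5/9)=-3.6000
Confirm numerically:
  x=-3.133: |R|=0.84705 <1
  x=-2.277: |R|=0.51195 <1
  x=-1.820: |R|=0.29589 <1
  x=-1.658: |R|=0.21159 <1
  x=-3.866: |R|=1.07949 >1
  x=-3.848: |R|=1.07427 >1
  x=-3.640: |R|=1.01229 >1
Interval (-3.6000, 0).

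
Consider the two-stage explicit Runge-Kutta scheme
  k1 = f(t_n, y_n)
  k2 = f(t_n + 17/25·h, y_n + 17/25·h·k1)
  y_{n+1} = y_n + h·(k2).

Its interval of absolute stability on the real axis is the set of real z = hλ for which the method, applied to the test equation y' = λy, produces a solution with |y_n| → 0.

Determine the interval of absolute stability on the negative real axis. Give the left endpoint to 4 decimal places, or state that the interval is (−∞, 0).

(-1.4706, 0).

On y'=λy, z=hλ:
  k1=λy_n ⇒ h·k1=z·y_n;  k2=λ(1+17/25z)y_n ⇒ h·k2=z(1+17/25z)y_n
  y_{n+1}/y_n = 1 + z(1+17/25z) = 1 + z + 17/25z²
  R(z) = 1 + z + 17/25z².

Boundary: |R(x)|=1, x<0.
x=-0.32: |R|=0.7496
R=1: x+17/25x²=0 ⇒ x=−25/17=-1.4706; min R=1−1/(4·17/25)=0.6324>−1
Confirm numerically:
  x=-1.328: |R|=0.87124 <1
  x=-1.192: |R|=0.77419 <1
  x=-1.138: |R|=0.74263 <1
  x=-0.951: |R|=0.66399 <1
  x=-2.027: |R|=1.76694 >1
  x=-1.696: |R|=1.25996 >1
Stable set (-1.4706, 0).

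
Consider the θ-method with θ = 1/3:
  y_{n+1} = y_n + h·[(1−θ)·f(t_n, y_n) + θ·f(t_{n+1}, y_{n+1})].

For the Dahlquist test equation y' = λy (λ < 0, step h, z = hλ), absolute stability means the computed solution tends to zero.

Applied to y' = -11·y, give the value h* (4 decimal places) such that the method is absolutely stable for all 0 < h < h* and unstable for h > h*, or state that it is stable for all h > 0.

(-6.0000,0); λ=-11 ⇒ h* = (6)/11 = 0.5455.

With y'=λy (z=hλ):
  y_{n+1} = y_n + z·[2/3·y_n + 1/3·y_{n+1}] ⇒ (1 − 1/3z)y_{n+1} = (1 + 2/3z)y_n
  ⇒ R(z) = (1 + 2/3z)/(1 − 1/3z).

Find x<0 with |R(x)|<1.
x=-1.79: |R|=0.1211
R=−1: 1+2/3x = −1+1/3x ⇒ -1/3x=2 ⇒ x=2/(-1/3)=-6.0000
Confirm numerically:
  x=-4.218: |R|=0.75312 <1
  x=-4.121: |R|=0.73613 <1
  x=-2.486: |R|=0.35946 <1
  x=-6.590: |R|=1.06152 >1
  x=-6.281: |R|=1.03028 >1
So |R|<1 on (-6.0000, 0).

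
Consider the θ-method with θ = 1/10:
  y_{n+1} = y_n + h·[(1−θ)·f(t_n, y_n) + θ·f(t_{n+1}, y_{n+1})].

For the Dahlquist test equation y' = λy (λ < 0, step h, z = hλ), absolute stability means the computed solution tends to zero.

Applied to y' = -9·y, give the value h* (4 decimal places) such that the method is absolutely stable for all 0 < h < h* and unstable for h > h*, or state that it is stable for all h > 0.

(-2.5000,0); λ=-9 ⇒ h* = (5/2)/9 = 0.2778.

Test eqn y'=λy, z=hλ:
  y_{n+1} = y_n + z·[9/10·y_n + 1/10·y_{n+1}] ⇒ (1 − 1/10z)y_{n+1} = (1 + 9/10z)y_n
  ⇒ R(z) = (1 + 9/10z)/(1 − 1/10z).

Need |R(x)|<1, x<0.
x=-1.35: |R|=0.1894
R=−1: 1+9/10x = −1+1/10x ⇒ -4/5x=2 ⇒ x=2/(-4/5)=-2.5000
Confirm numerically:
  x=-1.937: |R|=0.62269 <1
  x=-1.762: |R|=0.49804 <1
  x=-1.376: |R|=0.20956 <1
  x=-1.266: |R|=0.12374 <1
  x=-2.918: |R|=1.25886 >1
  x=-2.716: |R|=1.13589 >1
  x=-2.568: |R|=1.04328 >1
Stable set (-2.5000, 0).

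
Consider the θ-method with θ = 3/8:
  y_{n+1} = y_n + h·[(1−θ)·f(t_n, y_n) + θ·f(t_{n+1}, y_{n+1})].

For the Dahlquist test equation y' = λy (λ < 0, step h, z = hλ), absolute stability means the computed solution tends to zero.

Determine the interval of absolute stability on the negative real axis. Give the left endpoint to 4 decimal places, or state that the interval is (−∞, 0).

With y'=λy (z=hλ):
  y_{n+1} = y_n + z·[5/8·y_n + 3/8·y_{n+1}] ⇒ (1 − 3/8z)y_{n+1} = (1 + 5/8z)y_n
  ⇒ R(z) = (1 + 5/8z)/(1 − 3/8z).

Find x<0 with |R(x)|<1.
x=-1.71: |R|=0.0419
R=−1: 1+5/8x = −1+3/8x ⇒ -1/4x=2 ⇒ x=2/(-1/4)=-8.0000
Confirm numerically:
  x=-5.104: |R|=0.75154 <1
  x=-3.528: |R|=0.51873 <1
  x=-3.257: |R|=0.46621 <1
  x=-8.560: |R|=1.03325 >1
  x=-8.341: |R|=1.02065 >1
  x=-8.317: |R|=1.01924 >1
So |R|<1 on (-8.0000, 0).

(-8.0000, 0).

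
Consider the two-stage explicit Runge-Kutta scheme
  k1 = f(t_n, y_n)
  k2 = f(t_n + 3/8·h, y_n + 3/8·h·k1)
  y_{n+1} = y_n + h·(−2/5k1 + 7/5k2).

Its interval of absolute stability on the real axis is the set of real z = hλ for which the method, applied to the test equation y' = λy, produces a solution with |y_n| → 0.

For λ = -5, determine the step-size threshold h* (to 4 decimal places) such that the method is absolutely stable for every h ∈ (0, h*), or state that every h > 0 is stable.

On y'=λy, z=hλ:
  k1=λy_n ⇒ h·k1=z·y_n;  k2=λ(1+3/8z)y_n ⇒ h·k2=z(1+3/8z)y_n
  y_{n+1}/y_n = 1 − 2/5z + 7/5z(1+3/8z) = 1 + z + 21/40z²
  R(z) = 1 + z + 21/40z².

Need |R(x)|<1, x<0.
x=-1.42: |R|=0.6386
R=1: x+21/40x²=0 ⇒ x=−40/21=-1.9048; min R=1−1/(4·21/40)=0.5238>−1
Confirm numerically:
  x=-1.654: |R|=0.78225 <1
  x=-1.645: |R|=0.77566 <1
  x=-1.315: |R|=0.59284 <1
  x=-1.013: |R|=0.52574 <1
  x=-2.259: |R|=1.42012 >1
  x=-2.128: |R|=1.24940 >1
  x=-2.090: |R|=1.20325 >1
So |R|<1 on (-1.9048, 0).

(-1.9048,0); λ=-5 ⇒ h* = (40/21)/5 = 0.3810.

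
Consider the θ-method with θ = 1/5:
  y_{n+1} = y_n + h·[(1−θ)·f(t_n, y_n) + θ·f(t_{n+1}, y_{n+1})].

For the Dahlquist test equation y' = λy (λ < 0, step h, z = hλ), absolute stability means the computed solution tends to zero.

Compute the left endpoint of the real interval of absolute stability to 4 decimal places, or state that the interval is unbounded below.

On y'=λy, z=hλ:
  y_{n+1} = y_n + z·[4/5·y_n + 1/5·y_{n+1}] ⇒ (1 − 1/5z)y_{n+1} = (1 + 4/5z)y_n
  ⇒ R(z) = (1 + 4/5z)/(1 − 1/5z).

Boundary: |R(x)|=1, x<0.
x=-1.09: |R|=0.1051
R=−1: 1+4/5x = −1+1/5x ⇒ -3/5x=2 ⇒ x=2/(-3/5)=-3.3333
Confirm numerically:
  x=-3.264: |R|=0.97483 <1
  x=-2.897: |R|=0.83424 <1
  x=-2.500: |R|=0.66667 <1
  x=-3.849: |R|=1.17482 >1
  x=-3.584: |R|=1.08760 >1
  x=-3.535: |R|=1.07088 >1
So |R|<1 on (-3.3333, 0).

left endpoint -3.3333.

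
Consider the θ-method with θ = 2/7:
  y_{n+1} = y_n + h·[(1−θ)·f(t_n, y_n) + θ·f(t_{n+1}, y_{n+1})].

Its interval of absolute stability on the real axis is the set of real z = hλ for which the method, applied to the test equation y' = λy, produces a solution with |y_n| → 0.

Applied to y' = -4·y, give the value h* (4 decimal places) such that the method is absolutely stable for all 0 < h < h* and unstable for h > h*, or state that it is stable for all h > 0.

(-4.6667,0); λ=-4 ⇒ h* = (14/3)/4 = 1.1667.

With y'=λy (z=hλ):
  y_{n+1} = y_n + z·[5/7·y_n + 2/7·y_{n+1}] ⇒ (1 − 2/7z)y_{n+1} = (1 + 5/7z)y_n
  ⇒ R(z) = (1 + 5/7z)/(1 − 2/7z).

Need |R(x)|<1, x<0.
x=-1.18: |R|=0.1175
R=−1: 1+5/7x = −1+2/7x ⇒ -3/7x=2 ⇒ x=2/(-3/7)=-4.6667
Confirm numerically:
  x=-4.349: |R|=0.93929 <1
  x=-2.540: |R|=0.47185 <1
  x=-2.155: |R|=0.33378 <1
  x=-5.213: |R|=1.09405 >1
  x=-5.018: |R|=1.06187 >1
  x=-4.985: |R|=1.05628 >1
So |R|<1 on (-4.6667, 0).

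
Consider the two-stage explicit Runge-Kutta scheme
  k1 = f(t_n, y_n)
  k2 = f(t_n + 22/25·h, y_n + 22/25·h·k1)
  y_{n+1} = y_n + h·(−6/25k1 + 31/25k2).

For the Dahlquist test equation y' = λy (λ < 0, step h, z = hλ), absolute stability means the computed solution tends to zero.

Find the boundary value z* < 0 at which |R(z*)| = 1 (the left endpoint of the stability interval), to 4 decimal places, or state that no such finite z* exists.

With y'=λy (z=hλ):
  k1=λy_n ⇒ h·k1=z·y_n;  k2=λ(1+22/25z)y_n ⇒ h·k2=z(1+22/25z)y_n
  y_{n+1}/y_n = 1 − 6/25z + 31/25z(1+22/25z) = 1 + z + 682/625z²
  R(z) = 1 + z + 682/625z².

Find x<0 with |R(x)|<1.
x=-1.2: |R|=1.3713
R=1: x+682/625x²=0 ⇒ x=−625/682=-0.9164; min R=1−1/(4·682/625)=0.7709>−1
Confirm numerically:
  x=-0.709: |R|=0.83953 <1
  x=-0.619: |R|=0.79911 <1
  x=-0.551: |R|=0.78029 <1
  x=-0.406: |R|=0.77387 <1
  x=-1.512: |R|=1.98264 >1
  x=-1.511: |R|=1.98034 >1
  x=-1.408: |R|=1.75526 >1
Interval (-0.9164, 0).

left endpoint -0.9164.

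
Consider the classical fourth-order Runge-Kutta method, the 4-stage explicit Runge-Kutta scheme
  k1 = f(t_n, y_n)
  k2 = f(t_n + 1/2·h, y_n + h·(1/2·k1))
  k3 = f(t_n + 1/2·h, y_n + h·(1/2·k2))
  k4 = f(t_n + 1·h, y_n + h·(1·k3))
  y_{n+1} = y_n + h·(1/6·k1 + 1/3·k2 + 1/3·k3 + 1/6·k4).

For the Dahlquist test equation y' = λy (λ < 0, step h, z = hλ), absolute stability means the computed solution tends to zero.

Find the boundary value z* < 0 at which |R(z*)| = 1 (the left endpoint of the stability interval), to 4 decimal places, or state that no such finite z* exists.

Set f=λy, z=hλ:
  order 4, 4-stage ⇒ R(z)=1+z+z^2/2+z^3/6+z^4/24
  (e.g. R(-1.02)=0.36843, |R|=0.36843)

Need |R(x)|<1, x<0.
x=-1.02: |R|=0.3684
|R(-2.85)|=1.1020 |R(-2.35)|=0.5190 |R(-0.89)|=0.4147
Bisect:
  x_lo=-3.3082 |R|=2.1202  x_hi=-0.2079 |R|=0.8123
  mid=-1.75804 |R|=0.27973 →hi
  mid=-2.53311 |R|=0.68175 →hi
  mid=-2.92064 |R|=1.22398 →lo
  mid=-2.72687 |R|=0.91543 →hi
  mid=-2.82375 |R|=1.05955 →lo
  mid=-2.77531 |R|=0.98506 →hi
  mid=-2.79953 |R|=1.02168 →lo
  ...
  [-2.78534,-2.78515] ⇒ x*=-2.7853
So |R|<1 on (-2.7853, 0).

left endpoint -2.7853.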